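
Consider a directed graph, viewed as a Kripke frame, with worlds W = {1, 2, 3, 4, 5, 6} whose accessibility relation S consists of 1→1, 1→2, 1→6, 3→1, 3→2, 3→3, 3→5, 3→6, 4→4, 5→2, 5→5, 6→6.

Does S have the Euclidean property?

Euclidean: no — 1 S 2 and 1 S 6, but not 2 S 6.

No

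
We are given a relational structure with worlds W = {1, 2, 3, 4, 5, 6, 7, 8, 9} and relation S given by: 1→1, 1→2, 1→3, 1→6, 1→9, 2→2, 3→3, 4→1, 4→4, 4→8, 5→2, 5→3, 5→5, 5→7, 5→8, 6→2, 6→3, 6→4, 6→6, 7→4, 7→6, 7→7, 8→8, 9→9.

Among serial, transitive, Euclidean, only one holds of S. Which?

serial

Serial: yes — every world has a successor (e.g. 1 S 1).
Transitive: no — 1 S 6 and 6 S 4, but not 1 S 4.
Euclidean: no — 1 S 2 and 1 S 3, but not 2 S 3.
Only serial holds.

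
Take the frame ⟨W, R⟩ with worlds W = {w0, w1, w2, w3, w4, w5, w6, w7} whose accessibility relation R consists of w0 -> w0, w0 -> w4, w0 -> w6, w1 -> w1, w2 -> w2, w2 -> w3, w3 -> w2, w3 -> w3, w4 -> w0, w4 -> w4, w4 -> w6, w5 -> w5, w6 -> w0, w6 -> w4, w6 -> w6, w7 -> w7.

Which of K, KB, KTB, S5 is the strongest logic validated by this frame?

S5

Symmetric (axiom B): yes — every pair in R has its reverse in R.
Reflexive (axiom T): yes — every world is R-related to itself.
Euclidean (axiom 5): yes — any two successors of a common world are R-related.
So F validates K, KB, KTB, S5. The strongest is S5.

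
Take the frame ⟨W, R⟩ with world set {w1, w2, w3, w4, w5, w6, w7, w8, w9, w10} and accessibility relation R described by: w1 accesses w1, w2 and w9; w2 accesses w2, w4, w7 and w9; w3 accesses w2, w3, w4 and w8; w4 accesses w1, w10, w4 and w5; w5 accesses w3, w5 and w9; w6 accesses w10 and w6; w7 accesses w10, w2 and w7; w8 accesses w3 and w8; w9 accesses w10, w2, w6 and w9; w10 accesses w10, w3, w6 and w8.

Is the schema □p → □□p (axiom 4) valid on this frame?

No

The schema 4 characterises exactly the transitive frames.
Transitive: no — w1 R w2 and w2 R w4, but not w1 R w4.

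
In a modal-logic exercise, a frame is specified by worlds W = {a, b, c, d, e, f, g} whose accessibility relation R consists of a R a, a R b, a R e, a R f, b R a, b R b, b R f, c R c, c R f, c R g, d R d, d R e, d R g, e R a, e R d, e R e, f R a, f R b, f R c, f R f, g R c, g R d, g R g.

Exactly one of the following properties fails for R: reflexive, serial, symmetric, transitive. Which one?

transitive

Reflexive: yes — every world is R-related to itself.
Serial: yes — every world has a successor (e.g. a R a).
Symmetric: yes — every pair in R has its reverse in R.
Transitive: no — a R e and e R d, but not a R d.
Only transitive fails.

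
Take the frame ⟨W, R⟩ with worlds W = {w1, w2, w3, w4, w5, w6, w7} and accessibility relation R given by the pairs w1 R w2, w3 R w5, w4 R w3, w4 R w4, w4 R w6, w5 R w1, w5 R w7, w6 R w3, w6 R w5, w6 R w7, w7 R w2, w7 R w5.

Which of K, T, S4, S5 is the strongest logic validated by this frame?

Reflexive (axiom T): no — w1 is not related to itself.
Transitive (axiom 4): no — w3 R w5 and w5 R w1, but not w3 R w1.
Euclidean (axiom 5): no — w4 R w3 and w4 R w6, but not w3 R w6.
So F validates K; T would additionally require R to be reflexive. The strongest is K.

K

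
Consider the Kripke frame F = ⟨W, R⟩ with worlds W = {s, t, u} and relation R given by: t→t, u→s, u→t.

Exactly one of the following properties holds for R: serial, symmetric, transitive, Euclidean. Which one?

Serial: no — s has no R-successor.
Symmetric: no — u R s but not s R u.
Transitive: yes — every two-step R-path is closed by a direct edge.
Euclidean: no — u R s and u R t, but not s R t.
Only transitive holds.

transitive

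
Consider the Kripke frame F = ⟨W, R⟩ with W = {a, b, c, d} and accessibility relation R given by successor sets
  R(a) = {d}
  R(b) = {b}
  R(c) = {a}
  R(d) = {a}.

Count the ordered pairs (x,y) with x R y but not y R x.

Enumerating: (c,a).

1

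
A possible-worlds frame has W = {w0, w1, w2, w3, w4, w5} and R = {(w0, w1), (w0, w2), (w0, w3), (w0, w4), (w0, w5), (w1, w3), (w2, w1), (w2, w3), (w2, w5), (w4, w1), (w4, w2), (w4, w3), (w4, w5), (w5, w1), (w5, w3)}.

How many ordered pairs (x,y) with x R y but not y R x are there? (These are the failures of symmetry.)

15

Enumerating: (w0,w1), (w0,w2), (w0,w3), (w0,w4), (w0,w5), (w1,w3), (w2,w1), (w2,w3), (w2,w5), (w4,w1), (w4,w2), (w4,w3), (w4,w5), (w5,w1), (w5,w3).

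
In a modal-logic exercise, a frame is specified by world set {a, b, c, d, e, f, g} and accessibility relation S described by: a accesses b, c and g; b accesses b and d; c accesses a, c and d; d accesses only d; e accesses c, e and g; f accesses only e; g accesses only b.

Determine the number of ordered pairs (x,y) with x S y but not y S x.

8

Enumerating: (a,b), (a,g), (b,d), (c,d), (e,c), (e,g), (f,e), (g,b).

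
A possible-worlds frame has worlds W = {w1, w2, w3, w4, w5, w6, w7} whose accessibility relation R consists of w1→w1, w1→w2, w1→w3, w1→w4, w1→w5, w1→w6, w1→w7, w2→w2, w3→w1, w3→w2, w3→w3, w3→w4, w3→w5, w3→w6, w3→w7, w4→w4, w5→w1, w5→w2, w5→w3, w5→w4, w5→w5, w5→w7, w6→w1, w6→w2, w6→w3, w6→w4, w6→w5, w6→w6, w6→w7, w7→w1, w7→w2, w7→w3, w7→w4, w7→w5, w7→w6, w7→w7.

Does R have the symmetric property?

Symmetric: no — w1 R w2 but not w2 R w1.

No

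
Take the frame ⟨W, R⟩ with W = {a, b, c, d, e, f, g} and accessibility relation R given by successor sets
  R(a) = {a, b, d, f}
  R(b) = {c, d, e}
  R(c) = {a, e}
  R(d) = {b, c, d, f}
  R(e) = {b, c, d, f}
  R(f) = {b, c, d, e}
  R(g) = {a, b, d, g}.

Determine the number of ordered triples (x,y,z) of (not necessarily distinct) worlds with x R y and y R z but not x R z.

33

Enumerating: (a,b,c), (a,b,e), (a,d,c), (a,f,c), (a,f,e), (b,c,a), (b,d,b), (b,d,f), (b,e,b), (b,e,f), (c,a,b), (c,a,d), … and 21 more.
Total: 33.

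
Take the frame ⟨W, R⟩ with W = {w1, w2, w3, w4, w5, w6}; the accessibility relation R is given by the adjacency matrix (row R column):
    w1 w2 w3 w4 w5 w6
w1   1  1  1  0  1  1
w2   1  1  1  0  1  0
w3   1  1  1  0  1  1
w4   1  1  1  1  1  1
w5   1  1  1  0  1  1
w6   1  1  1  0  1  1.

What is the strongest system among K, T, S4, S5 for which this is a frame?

Reflexive (axiom T): yes — every world is R-related to itself.
Transitive (axiom 4): no — w2 R w1 and w1 R w6, but not w2 R w6.
Euclidean (axiom 5): no — w1 R w2 and w1 R w6, but not w2 R w6.
So F validates K, T; S4 would additionally require R to be transitive. The strongest is T.

T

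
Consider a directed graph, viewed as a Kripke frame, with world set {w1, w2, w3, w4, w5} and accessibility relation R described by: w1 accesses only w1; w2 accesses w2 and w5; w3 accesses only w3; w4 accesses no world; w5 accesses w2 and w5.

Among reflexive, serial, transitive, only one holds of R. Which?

transitive

Reflexive: no — w4 is not related to itself.
Serial: no — w4 has no R-successor.
Transitive: yes — every two-step R-path is closed by a direct edge.
Only transitive holds.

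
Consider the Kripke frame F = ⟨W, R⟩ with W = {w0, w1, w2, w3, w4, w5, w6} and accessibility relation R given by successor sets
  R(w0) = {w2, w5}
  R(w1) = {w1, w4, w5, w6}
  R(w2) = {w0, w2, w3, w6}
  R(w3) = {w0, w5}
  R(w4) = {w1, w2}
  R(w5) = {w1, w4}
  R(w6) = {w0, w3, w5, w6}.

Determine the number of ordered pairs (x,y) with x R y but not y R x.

11

Enumerating: (w0,w5), (w1,w6), (w2,w3), (w2,w6), (w3,w0), (w3,w5), (w4,w2), (w5,w4), (w6,w0), (w6,w3), (w6,w5).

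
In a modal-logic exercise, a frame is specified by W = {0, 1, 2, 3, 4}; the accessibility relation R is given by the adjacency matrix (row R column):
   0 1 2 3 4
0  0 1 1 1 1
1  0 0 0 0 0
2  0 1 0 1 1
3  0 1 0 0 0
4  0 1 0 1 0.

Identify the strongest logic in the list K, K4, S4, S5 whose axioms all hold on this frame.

K4

Transitive (axiom 4): yes — every two-step R-path is closed by a direct edge.
Reflexive (axiom T): no — 0 is not related to itself.
Euclidean (axiom 5): no — 0 R 1 and 0 R 2, but not 1 R 2.
So F validates K, K4; S4 would additionally require R to be reflexive. The strongest is K4.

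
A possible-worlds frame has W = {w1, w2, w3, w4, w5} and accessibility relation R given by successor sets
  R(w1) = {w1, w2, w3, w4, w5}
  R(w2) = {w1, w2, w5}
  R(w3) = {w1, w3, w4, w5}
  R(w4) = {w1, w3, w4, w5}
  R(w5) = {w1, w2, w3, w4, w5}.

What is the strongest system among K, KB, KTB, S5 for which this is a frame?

KTB

Symmetric (axiom B): yes — every pair in R has its reverse in R.
Reflexive (axiom T): yes — every world is R-related to itself.
Euclidean (axiom 5): no — w1 R w2 and w1 R w3, but not w2 R w3.
So F validates K, KB, KTB; S5 would additionally require R to be Euclidean. The strongest is KTB.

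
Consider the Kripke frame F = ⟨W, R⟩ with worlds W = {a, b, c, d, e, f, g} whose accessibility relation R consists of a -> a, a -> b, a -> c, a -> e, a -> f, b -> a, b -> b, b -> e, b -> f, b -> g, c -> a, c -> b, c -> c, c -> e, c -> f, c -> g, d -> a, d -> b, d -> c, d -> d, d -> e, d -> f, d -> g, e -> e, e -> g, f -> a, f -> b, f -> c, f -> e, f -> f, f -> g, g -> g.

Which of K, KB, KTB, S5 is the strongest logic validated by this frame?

K

Symmetric (axiom B): no — a R e but not e R a.
Reflexive (axiom T): yes — every world is R-related to itself.
Euclidean (axiom 5): no — a R b and a R c, but not b R c.
So F validates K; KB would additionally require R to be symmetric. The strongest is K.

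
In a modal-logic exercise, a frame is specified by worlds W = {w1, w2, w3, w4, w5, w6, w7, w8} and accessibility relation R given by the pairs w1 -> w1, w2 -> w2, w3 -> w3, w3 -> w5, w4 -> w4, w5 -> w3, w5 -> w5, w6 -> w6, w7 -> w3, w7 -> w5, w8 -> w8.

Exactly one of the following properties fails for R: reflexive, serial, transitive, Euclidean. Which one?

reflexive

Reflexive: no — w7 is not related to itself.
Serial: yes — every world has a successor (e.g. w1 R w1).
Transitive: yes — every two-step R-path is closed by a direct edge.
Euclidean: yes — any two successors of a common world are R-related.
Only reflexive fails.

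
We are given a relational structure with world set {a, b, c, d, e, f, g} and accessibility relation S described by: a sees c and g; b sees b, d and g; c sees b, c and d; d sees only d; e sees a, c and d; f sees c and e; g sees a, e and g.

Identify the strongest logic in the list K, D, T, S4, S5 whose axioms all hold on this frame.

D

Serial (axiom D): yes — every world has a successor (e.g. a S c).
Reflexive (axiom T): no — a is not related to itself.
Transitive (axiom 4): no — a S c and c S b, but not a S b.
Euclidean (axiom 5): no — a S c and a S g, but not c S g.
So F validates K, D; T would additionally require S to be reflexive. The strongest is D.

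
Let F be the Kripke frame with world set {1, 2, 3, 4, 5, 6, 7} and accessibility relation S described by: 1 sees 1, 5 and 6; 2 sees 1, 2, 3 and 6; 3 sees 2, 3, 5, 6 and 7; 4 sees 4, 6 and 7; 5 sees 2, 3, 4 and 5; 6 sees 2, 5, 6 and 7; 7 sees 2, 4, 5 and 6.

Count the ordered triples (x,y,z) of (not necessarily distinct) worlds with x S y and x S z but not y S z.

34

Enumerating: (1,5,1), (1,5,6), (1,6,1), (2,1,2), (2,1,3), (2,3,1), (2,6,1), (2,6,3), (3,2,5), (3,2,7), (3,5,6), (3,5,7), … and 22 more.
Total: 34.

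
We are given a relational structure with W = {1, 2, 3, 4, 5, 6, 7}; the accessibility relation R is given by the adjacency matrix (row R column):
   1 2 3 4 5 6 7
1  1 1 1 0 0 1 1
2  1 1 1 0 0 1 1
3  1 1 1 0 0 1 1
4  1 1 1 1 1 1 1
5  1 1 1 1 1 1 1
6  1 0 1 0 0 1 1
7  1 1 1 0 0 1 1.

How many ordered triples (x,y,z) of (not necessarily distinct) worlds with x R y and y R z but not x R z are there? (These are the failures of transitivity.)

Enumerating: (6,1,2), (6,3,2), (6,7,2).

3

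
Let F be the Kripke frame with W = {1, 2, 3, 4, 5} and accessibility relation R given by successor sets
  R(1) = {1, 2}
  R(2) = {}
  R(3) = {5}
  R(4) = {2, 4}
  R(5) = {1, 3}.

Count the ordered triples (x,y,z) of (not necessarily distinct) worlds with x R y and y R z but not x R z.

Enumerating: (3,5,1), (3,5,3), (5,1,2), (5,3,5).

4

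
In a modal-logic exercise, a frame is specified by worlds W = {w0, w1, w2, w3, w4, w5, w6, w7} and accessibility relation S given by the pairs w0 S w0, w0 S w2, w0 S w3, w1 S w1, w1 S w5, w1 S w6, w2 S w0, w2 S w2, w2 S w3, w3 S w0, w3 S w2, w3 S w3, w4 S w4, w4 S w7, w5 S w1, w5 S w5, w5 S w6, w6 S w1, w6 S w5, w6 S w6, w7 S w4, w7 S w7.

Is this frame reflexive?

Reflexive: yes — every world is S-related to itself.

Yes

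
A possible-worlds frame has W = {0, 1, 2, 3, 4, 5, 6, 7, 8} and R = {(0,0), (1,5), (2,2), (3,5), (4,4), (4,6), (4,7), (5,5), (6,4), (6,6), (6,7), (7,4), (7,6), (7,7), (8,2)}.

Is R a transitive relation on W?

Yes

Transitive: yes — every two-step R-path is closed by a direct edge.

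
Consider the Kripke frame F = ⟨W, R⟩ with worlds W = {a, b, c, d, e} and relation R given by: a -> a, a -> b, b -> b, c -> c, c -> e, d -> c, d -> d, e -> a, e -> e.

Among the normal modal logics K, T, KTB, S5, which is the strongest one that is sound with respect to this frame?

T

Reflexive (axiom T): yes — every world is R-related to itself.
Symmetric (axiom B): no — a R b but not b R a.
Euclidean (axiom 5): no — a R b and a R a, but not b R a.
So F validates K, T; KTB would additionally require R to be symmetric. The strongest is T.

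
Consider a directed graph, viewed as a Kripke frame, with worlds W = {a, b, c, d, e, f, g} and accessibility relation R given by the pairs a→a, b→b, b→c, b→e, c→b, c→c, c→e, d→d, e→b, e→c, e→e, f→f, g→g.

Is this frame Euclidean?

Yes

Euclidean: yes — any two successors of a common world are R-related.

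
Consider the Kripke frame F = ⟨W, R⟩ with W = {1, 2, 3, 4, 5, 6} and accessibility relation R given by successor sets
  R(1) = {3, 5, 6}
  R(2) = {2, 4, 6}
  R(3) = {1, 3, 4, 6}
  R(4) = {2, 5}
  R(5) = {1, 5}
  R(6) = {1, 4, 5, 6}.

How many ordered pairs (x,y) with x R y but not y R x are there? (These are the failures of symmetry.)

6

Enumerating: (2,6), (3,4), (3,6), (4,5), (6,4), (6,5).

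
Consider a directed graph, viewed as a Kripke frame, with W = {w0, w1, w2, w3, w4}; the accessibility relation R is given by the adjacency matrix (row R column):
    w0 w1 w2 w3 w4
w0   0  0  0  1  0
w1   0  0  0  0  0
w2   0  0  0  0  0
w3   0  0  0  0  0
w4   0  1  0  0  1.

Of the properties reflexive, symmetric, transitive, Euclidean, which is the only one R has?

transitive

Reflexive: no — w0 is not related to itself.
Symmetric: no — w0 R w3 but not w3 R w0.
Transitive: yes — every two-step R-path is closed by a direct edge.
Euclidean: no — w0 R w3 and w0 R w3, but not w3 R w3.
Only transitive holds.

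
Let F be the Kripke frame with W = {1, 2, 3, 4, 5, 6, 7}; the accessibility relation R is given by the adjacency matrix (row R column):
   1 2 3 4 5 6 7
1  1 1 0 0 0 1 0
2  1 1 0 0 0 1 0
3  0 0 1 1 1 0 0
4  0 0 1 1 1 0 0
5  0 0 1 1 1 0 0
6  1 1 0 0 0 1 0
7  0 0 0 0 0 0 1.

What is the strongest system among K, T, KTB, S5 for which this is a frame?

S5

Reflexive (axiom T): yes — every world is R-related to itself.
Symmetric (axiom B): yes — every pair in R has its reverse in R.
Euclidean (axiom 5): yes — any two successors of a common world are R-related.
So F validates K, T, KTB, S5. The strongest is S5.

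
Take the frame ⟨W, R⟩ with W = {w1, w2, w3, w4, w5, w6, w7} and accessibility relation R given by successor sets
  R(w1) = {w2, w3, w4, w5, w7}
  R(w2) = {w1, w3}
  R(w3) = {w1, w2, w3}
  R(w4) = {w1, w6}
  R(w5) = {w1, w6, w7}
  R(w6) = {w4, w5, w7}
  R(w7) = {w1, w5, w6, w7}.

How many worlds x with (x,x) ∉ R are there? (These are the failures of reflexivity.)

Enumerating: w1, w2, w4, w5, w6.

5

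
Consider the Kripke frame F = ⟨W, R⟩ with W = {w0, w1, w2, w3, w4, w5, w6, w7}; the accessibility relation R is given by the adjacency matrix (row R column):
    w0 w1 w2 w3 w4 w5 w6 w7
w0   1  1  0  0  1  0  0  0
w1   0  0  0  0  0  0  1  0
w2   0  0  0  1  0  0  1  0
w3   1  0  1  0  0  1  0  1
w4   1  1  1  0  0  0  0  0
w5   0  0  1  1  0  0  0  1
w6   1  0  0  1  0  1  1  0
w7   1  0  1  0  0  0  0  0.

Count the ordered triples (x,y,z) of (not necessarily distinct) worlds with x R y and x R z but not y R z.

Enumerating: (w0,w1,w0), (w0,w1,w1), (w0,w1,w4), (w0,w4,w4), (w2,w3,w3), (w2,w3,w6), (w3,w0,w2), (w3,w0,w5), (w3,w0,w7), (w3,w2,w0), (w3,w2,w2), (w3,w2,w5), … and 28 more.
Total: 40.

40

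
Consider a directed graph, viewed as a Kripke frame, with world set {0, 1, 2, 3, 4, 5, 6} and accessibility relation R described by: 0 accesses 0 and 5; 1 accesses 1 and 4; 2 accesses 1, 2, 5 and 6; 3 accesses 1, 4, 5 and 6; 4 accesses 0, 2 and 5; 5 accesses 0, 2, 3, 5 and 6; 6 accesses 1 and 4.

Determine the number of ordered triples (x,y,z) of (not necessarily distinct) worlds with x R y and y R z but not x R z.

27

Enumerating: (0,5,2), (0,5,3), (0,5,6), (1,4,0), (1,4,2), (1,4,5), (2,1,4), (2,5,0), (2,5,3), (2,6,4), (3,4,0), (3,4,2), … and 15 more.
Total: 27.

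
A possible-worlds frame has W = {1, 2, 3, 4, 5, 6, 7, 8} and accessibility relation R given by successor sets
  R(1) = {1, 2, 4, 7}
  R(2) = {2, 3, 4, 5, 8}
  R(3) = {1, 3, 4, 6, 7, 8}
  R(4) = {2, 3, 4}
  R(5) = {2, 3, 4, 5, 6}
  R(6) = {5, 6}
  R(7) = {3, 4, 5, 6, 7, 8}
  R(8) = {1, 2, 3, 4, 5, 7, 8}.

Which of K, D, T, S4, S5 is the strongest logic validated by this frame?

T

Serial (axiom D): yes — every world has a successor (e.g. 1 R 1).
Reflexive (axiom T): yes — every world is R-related to itself.
Transitive (axiom 4): no — 1 R 2 and 2 R 3, but not 1 R 3.
Euclidean (axiom 5): no — 1 R 2 and 1 R 7, but not 2 R 7.
So F validates K, D, T; S4 would additionally require R to be transitive. The strongest is T.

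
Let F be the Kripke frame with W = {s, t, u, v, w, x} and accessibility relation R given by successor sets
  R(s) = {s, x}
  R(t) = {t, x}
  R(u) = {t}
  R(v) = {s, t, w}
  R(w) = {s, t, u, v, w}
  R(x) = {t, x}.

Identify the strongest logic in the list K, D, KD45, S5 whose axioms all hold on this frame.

D

Serial (axiom D): yes — every world has a successor (e.g. s R s).
Euclidean (axiom 5): no — v R s and v R t, but not s R t.
Transitive (axiom 4): no — s R x and x R t, but not s R t.
Reflexive (axiom T): no — u is not related to itself.
So F validates K, D; KD45 would additionally require R to be Euclidean and transitive. The strongest is D.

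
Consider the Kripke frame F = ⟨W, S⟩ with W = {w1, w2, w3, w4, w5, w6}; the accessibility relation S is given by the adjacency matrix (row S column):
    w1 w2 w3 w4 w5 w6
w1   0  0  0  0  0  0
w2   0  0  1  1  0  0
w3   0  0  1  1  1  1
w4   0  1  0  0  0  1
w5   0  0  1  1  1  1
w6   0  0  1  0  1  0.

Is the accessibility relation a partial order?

Reflexive: no — w1 is not related to itself.
Transitive: no — w2 S w3 and w3 S w5, but not w2 S w5.
Antisymmetric: no — w2 S w4 and w4 S w2 with w2 ≠ w4.
So S is not a partial order.

No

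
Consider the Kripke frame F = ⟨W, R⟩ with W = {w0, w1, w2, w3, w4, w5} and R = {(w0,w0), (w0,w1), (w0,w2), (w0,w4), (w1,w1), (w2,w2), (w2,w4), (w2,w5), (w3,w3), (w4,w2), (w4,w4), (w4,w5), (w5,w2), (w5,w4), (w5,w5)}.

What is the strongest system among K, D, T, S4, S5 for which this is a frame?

T

Serial (axiom D): yes — every world has a successor (e.g. w0 R w0).
Reflexive (axiom T): yes — every world is R-related to itself.
Transitive (axiom 4): no — w0 R w2 and w2 R w5, but not w0 R w5.
Euclidean (axiom 5): no — w0 R w1 and w0 R w2, but not w1 R w2.
So F validates K, D, T; S4 would additionally require R to be transitive. The strongest is T.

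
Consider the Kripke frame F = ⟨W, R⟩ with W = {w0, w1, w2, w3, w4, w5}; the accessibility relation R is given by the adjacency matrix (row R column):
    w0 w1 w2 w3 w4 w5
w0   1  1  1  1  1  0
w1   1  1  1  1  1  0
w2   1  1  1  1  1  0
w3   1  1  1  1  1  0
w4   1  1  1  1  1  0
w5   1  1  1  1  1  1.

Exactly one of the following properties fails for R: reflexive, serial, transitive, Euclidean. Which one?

Euclidean

Reflexive: yes — every world is R-related to itself.
Serial: yes — every world has a successor (e.g. w0 R w0).
Transitive: yes — every two-step R-path is closed by a direct edge.
Euclidean: no — w5 R w0 and w5 R w5, but not w0 R w5.
Only Euclidean fails.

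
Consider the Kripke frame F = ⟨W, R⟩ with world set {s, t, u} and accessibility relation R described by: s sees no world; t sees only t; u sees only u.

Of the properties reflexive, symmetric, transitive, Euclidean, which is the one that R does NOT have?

reflexive

Reflexive: no — s is not related to itself.
Symmetric: yes — every pair in R has its reverse in R.
Transitive: yes — every two-step R-path is closed by a direct edge.
Euclidean: yes — any two successors of a common world are R-related.
Only reflexive fails.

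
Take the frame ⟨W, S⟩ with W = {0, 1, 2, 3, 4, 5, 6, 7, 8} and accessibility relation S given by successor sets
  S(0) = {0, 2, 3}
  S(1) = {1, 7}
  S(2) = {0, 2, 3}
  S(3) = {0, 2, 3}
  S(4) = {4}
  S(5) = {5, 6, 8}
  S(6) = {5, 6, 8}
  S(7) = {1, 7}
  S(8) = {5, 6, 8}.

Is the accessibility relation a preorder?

Yes

Reflexive: yes — every world is S-related to itself.
Transitive: yes — every two-step S-path is closed by a direct edge.
So S is a preorder.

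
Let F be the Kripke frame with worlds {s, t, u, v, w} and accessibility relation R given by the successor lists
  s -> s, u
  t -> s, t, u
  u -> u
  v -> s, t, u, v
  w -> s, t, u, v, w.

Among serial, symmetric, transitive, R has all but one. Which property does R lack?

Serial: yes — every world has a successor (e.g. s R s).
Symmetric: no — s R u but not u R s.
Transitive: yes — every two-step R-path is closed by a direct edge.
Only symmetric fails.

symmetric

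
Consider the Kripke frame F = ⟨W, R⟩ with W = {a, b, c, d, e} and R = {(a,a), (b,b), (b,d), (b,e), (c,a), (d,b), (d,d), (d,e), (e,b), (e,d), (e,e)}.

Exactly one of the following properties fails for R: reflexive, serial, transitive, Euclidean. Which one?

reflexive

Reflexive: no — c is not related to itself.
Serial: yes — every world has a successor (e.g. a R a).
Transitive: yes — every two-step R-path is closed by a direct edge.
Euclidean: yes — any two successors of a common world are R-related.
Only reflexive fails.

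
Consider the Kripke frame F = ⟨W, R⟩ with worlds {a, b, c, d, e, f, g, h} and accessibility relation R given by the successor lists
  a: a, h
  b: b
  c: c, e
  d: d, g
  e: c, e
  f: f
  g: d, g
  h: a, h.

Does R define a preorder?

Yes

Reflexive: yes — every world is R-related to itself.
Transitive: yes — every two-step R-path is closed by a direct edge.
So R is a preorder.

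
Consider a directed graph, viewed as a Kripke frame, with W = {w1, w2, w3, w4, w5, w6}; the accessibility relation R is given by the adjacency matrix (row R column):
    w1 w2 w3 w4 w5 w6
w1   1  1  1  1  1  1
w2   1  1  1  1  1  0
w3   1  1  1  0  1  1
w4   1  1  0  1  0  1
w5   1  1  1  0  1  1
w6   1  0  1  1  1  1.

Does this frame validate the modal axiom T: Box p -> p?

Yes

The schema T characterises exactly the reflexive frames.
Reflexive: yes — every world is R-related to itself.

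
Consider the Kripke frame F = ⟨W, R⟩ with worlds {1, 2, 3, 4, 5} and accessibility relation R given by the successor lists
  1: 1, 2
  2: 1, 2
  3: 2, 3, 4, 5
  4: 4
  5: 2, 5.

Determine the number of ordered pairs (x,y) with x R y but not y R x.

4

Enumerating: (3,2), (3,4), (3,5), (5,2).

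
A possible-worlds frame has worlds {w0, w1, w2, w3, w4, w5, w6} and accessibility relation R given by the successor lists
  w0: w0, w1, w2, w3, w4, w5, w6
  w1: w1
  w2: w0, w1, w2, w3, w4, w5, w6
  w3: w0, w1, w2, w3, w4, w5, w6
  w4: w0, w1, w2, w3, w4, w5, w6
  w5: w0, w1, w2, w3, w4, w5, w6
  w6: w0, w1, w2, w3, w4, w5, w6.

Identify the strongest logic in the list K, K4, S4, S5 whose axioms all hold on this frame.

S4

Transitive (axiom 4): yes — every two-step R-path is closed by a direct edge.
Reflexive (axiom T): yes — every world is R-related to itself.
Euclidean (axiom 5): no — w0 R w1 and w0 R w2, but not w1 R w2.
So F validates K, K4, S4; S5 would additionally require R to be Euclidean. The strongest is S4.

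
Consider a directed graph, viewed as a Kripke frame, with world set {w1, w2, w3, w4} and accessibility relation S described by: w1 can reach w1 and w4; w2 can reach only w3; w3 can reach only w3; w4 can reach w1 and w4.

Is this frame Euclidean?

Euclidean: yes — any two successors of a common world are S-related.

Yes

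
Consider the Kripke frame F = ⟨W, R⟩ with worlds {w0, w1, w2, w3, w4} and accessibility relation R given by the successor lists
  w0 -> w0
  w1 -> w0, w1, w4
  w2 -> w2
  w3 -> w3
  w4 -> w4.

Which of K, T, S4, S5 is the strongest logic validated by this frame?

S4

Reflexive (axiom T): yes — every world is R-related to itself.
Transitive (axiom 4): yes — every two-step R-path is closed by a direct edge.
Euclidean (axiom 5): no — w1 R w0 and w1 R w4, but not w0 R w4.
So F validates K, T, S4; S5 would additionally require R to be Euclidean. The strongest is S4.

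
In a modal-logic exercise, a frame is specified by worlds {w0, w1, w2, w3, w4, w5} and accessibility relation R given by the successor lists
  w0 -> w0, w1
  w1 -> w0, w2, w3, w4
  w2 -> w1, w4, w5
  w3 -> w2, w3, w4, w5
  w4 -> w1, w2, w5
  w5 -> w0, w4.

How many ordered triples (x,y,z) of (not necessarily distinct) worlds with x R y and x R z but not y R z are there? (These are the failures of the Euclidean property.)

Enumerating: (w0,w1,w1), (w1,w0,w2), (w1,w0,w3), (w1,w0,w4), (w1,w2,w0), (w1,w2,w2), (w1,w2,w3), (w1,w3,w0), (w1,w4,w0), (w1,w4,w3), (w1,w4,w4), (w2,w1,w1), … and 20 more.
Total: 32.

32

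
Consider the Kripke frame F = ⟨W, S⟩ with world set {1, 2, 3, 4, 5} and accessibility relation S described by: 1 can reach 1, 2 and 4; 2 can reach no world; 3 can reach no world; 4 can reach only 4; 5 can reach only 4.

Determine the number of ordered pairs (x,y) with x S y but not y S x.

3

Enumerating: (1,2), (1,4), (5,4).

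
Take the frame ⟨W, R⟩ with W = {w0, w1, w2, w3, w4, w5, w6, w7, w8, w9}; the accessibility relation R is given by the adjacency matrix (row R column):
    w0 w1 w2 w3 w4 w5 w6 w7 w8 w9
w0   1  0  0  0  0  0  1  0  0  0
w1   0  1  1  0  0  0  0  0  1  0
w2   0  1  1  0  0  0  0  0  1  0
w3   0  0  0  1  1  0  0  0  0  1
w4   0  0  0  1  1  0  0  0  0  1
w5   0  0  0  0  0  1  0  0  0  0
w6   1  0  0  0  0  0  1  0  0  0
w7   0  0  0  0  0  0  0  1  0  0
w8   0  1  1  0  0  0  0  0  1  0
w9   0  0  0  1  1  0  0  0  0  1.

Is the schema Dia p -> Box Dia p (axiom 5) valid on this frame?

Yes

By correspondence theory, 5 is valid on a frame iff R is Euclidean.
Euclidean: yes — any two successors of a common world are R-related.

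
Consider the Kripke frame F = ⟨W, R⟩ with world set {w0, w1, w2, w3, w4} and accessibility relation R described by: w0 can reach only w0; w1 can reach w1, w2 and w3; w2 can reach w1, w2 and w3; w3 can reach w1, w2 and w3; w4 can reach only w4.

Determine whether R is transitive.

Transitive: yes — every two-step R-path is closed by a direct edge.

Yes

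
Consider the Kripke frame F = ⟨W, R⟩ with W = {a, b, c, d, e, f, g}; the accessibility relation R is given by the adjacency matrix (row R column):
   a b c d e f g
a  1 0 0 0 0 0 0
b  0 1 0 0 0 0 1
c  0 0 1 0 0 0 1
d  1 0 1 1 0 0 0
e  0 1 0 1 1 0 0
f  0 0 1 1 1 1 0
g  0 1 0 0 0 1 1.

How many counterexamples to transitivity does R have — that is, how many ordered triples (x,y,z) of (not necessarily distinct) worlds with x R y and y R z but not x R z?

13

Enumerating: (b,g,f), (c,g,b), (c,g,f), (d,c,g), (e,b,g), (e,d,a), (e,d,c), (f,c,g), (f,d,a), (f,e,b), (g,f,c), (g,f,d), (g,f,e).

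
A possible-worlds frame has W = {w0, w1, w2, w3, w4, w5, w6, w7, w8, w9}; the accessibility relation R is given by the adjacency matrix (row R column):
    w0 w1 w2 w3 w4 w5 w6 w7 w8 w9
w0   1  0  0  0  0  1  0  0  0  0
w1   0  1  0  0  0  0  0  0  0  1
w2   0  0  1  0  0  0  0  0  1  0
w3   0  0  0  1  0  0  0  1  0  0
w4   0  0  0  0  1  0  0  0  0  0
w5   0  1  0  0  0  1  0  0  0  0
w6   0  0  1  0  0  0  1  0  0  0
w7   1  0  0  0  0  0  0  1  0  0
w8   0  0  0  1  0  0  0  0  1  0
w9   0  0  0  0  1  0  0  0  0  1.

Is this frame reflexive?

Reflexive: yes — every world is R-related to itself.

Yes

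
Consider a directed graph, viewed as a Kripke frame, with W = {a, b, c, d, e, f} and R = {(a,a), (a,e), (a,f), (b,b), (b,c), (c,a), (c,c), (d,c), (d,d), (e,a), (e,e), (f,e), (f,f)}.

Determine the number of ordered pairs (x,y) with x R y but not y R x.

5

Enumerating: (a,f), (b,c), (c,a), (d,c), (f,e).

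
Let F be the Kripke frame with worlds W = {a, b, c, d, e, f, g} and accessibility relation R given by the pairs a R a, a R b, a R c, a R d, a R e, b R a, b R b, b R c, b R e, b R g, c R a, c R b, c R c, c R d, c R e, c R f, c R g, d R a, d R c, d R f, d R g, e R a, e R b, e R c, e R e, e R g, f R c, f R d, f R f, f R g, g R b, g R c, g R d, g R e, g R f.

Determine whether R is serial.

Yes

Serial: yes — every world has a successor (e.g. a R a).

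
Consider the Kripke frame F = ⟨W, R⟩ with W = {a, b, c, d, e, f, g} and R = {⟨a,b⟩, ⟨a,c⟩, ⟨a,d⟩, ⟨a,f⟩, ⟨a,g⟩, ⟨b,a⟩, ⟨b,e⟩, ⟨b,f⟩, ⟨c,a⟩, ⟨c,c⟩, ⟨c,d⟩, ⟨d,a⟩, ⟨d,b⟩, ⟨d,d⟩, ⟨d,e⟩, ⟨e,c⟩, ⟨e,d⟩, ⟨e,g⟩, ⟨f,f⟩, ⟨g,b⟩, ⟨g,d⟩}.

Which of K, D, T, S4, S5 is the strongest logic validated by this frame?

D

Serial (axiom D): yes — every world has a successor (e.g. a R b).
Reflexive (axiom T): no — a is not related to itself.
Transitive (axiom 4): no — a R b and b R e, but not a R e.
Euclidean (axiom 5): no — a R b and a R c, but not b R c.
So F validates K, D; T would additionally require R to be reflexive. The strongest is D.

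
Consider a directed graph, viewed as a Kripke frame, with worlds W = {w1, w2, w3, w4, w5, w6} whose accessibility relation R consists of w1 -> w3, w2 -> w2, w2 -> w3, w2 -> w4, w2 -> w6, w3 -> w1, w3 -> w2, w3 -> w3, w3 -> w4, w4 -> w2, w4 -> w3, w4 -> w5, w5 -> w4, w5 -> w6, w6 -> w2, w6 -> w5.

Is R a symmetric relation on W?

Symmetric: yes — every pair in R has its reverse in R.

Yes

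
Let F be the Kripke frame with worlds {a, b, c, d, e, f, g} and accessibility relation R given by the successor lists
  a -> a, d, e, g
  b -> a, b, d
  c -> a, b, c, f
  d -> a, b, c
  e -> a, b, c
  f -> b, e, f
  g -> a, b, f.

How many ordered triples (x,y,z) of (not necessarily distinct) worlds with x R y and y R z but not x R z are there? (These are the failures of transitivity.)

Enumerating: (a,d,b), (a,d,c), (a,e,b), (a,e,c), (a,g,b), (a,g,f), (b,a,e), (b,a,g), (b,d,c), (c,a,d), (c,a,e), (c,a,g), … and 21 more.
Total: 33.

33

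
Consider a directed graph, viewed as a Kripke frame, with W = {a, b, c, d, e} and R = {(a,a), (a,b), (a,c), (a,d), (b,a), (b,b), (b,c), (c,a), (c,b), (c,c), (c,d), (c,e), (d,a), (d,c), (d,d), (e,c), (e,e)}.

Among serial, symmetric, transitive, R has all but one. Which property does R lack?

Serial: yes — every world has a successor (e.g. a R a).
Symmetric: yes — every pair in R has its reverse in R.
Transitive: no — a R c and c R e, but not a R e.
Only transitive fails.

transitive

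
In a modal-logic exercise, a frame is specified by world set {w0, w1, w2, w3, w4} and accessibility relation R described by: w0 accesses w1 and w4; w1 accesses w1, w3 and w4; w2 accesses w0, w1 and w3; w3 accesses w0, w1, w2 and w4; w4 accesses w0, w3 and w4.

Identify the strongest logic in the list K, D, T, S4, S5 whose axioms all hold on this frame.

Serial (axiom D): yes — every world has a successor (e.g. w0 R w1).
Reflexive (axiom T): no — w0 is not related to itself.
Transitive (axiom 4): no — w0 R w1 and w1 R w3, but not w0 R w3.
Euclidean (axiom 5): no — w0 R w4 and w0 R w1, but not w4 R w1.
So F validates K, D; T would additionally require R to be reflexive. The strongest is D.

D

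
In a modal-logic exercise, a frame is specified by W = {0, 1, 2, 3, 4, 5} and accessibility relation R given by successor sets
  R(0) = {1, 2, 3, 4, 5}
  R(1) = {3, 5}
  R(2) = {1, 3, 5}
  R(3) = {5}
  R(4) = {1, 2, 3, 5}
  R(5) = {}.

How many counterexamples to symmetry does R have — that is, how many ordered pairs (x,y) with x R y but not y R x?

Enumerating: (0,1), (0,2), (0,3), (0,4), (0,5), (1,3), (1,5), (2,1), (2,3), (2,5), (3,5), (4,1), (4,2), (4,3), (4,5).

15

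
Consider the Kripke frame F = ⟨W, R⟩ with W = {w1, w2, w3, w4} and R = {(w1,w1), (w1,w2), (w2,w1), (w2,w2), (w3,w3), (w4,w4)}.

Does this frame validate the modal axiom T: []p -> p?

Yes

The schema T characterises exactly the reflexive frames.
Reflexive: yes — every world is R-related to itself.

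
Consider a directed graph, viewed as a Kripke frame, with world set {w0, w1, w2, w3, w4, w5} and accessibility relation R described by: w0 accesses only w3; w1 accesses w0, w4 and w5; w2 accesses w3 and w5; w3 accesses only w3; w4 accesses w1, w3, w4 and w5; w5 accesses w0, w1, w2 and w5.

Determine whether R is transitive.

No

Transitive: no — w1 R w0 and w0 R w3, but not w1 R w3.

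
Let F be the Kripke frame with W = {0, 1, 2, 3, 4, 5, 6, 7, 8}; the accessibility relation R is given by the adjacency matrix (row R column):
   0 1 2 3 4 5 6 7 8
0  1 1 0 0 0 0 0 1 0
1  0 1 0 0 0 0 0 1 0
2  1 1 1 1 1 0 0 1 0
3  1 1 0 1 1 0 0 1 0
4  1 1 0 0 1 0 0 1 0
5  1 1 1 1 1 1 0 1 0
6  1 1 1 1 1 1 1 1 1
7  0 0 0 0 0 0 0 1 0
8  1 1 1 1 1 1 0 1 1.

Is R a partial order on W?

Reflexive: yes — every world is R-related to itself.
Transitive: yes — every two-step R-path is closed by a direct edge.
Antisymmetric: yes — no distinct pair is related both ways.
So R is a partial order.

Yes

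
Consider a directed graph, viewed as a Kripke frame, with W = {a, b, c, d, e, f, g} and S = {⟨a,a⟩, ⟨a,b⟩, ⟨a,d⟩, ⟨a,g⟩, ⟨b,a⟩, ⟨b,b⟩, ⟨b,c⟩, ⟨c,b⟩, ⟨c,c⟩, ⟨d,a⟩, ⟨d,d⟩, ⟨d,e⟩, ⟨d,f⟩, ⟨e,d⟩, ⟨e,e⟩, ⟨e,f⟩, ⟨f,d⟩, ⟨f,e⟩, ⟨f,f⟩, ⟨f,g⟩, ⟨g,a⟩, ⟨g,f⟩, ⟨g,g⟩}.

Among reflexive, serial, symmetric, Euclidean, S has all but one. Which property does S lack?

Euclidean

Reflexive: yes — every world is S-related to itself.
Serial: yes — every world has a successor (e.g. a S a).
Symmetric: yes — every pair in S has its reverse in S.
Euclidean: no — a S b and a S d, but not b S d.
Only Euclidean fails.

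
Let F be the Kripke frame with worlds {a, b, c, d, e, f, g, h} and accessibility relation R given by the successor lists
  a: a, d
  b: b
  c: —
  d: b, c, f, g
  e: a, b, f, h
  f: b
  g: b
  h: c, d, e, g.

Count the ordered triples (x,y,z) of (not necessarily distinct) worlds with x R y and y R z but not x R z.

Enumerating: (a,d,b), (a,d,c), (a,d,f), (a,d,g), (e,a,d), (e,h,c), (e,h,d), (e,h,e), (e,h,g), (h,d,b), (h,d,f), (h,e,a), (h,e,b), (h,e,f), (h,e,h), (h,g,b).

16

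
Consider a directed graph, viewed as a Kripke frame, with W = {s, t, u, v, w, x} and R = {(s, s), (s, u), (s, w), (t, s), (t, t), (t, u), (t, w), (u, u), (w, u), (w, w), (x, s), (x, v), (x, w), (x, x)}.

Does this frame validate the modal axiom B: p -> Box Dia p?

No

By correspondence theory, B is valid on a frame iff R is symmetric.
Symmetric: no — s R u but not u R s.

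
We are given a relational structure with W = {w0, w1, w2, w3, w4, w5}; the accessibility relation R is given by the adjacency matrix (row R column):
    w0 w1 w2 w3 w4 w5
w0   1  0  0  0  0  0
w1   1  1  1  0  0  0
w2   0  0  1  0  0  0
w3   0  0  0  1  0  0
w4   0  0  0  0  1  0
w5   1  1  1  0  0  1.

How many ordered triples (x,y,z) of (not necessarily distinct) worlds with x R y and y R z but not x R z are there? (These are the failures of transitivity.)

R is transitive; there are no such tuples.

0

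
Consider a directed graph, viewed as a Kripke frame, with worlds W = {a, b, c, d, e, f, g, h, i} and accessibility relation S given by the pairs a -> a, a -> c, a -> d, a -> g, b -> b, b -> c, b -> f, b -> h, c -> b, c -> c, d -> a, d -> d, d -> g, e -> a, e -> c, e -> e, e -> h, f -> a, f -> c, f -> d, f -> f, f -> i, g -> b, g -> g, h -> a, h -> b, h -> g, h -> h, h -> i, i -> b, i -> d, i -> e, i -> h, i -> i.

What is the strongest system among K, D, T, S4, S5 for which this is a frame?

T

Serial (axiom D): yes — every world has a successor (e.g. a S a).
Reflexive (axiom T): yes — every world is S-related to itself.
Transitive (axiom 4): no — a S c and c S b, but not a S b.
Euclidean (axiom 5): no — a S c and a S d, but not c S d.
So F validates K, D, T; S4 would additionally require S to be transitive. The strongest is T.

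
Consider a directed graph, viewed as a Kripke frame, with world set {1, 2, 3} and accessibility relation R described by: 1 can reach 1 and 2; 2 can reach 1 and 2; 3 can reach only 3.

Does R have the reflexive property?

Yes

Reflexive: yes — every world is R-related to itself.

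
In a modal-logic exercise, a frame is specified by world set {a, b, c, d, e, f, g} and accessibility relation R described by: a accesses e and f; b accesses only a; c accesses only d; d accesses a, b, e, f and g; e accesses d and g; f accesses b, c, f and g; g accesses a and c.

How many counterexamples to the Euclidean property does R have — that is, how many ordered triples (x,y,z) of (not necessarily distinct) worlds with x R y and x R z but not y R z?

Enumerating: (a,e,e), (a,e,f), (a,f,e), (b,a,a), (c,d,d), (d,a,a), (d,a,b), (d,a,g), (d,b,b), (d,b,e), (d,b,f), (d,b,g), … and 28 more.
Total: 40.

40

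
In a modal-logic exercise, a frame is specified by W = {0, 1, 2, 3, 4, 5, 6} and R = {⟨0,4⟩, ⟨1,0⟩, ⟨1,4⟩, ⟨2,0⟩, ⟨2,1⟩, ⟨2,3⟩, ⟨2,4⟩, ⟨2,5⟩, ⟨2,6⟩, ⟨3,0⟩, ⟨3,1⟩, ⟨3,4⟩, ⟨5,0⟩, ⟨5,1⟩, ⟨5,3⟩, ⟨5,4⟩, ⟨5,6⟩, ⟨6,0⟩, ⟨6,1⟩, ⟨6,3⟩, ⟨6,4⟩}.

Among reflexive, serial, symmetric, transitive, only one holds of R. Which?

transitive

Reflexive: no — 0 is not related to itself.
Serial: no — 4 has no R-successor.
Symmetric: no — 0 R 4 but not 4 R 0.
Transitive: yes — every two-step R-path is closed by a direct edge.
Only transitive holds.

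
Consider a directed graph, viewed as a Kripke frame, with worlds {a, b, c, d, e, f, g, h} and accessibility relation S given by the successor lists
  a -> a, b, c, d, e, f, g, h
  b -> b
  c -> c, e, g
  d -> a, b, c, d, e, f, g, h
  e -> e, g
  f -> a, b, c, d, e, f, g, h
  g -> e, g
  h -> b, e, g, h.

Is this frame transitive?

Transitive: yes — every two-step S-path is closed by a direct edge.

Yes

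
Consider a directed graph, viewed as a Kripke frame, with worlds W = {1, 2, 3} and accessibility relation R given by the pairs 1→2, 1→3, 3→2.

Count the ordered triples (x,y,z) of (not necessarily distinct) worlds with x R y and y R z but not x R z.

0

R is transitive; there are no such tuples.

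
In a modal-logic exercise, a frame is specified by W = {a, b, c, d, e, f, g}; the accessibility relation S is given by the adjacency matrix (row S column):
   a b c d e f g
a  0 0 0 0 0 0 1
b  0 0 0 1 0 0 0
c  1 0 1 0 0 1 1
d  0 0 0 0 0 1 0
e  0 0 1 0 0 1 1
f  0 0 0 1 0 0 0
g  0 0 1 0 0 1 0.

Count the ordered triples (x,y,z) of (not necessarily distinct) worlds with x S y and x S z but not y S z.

Enumerating: (a,g,g), (b,d,d), (c,a,a), (c,a,c), (c,a,f), (c,f,a), (c,f,c), (c,f,f), (c,f,g), (c,g,a), (c,g,g), (d,f,f), … and 7 more.
Total: 19.

19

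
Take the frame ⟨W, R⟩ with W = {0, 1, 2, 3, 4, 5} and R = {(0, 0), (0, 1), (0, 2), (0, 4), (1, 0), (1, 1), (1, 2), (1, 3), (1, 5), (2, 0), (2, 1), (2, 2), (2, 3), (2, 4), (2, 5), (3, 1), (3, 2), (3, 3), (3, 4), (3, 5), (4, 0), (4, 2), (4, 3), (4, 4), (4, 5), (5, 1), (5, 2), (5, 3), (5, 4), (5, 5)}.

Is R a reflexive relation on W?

Reflexive: yes — every world is R-related to itself.

Yes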